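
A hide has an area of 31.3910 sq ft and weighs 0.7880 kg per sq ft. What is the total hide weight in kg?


Formula: Weight = area * weight_per_sqft
Substituting: Weight = 31.3910 * 0.7880
Result: 24.7361 kg


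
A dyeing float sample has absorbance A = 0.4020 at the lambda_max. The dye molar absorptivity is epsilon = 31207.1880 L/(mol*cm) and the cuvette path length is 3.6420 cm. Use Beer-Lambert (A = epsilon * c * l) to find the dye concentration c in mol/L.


Formula: c = A / (epsilon * l)
Substituting: c = 0.4020 / (31207.1880 * 3.6420)
Result: 3.5370e-06 mol/L


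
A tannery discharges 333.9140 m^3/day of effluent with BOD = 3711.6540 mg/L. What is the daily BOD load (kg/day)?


Formula: BOD_load = volume * conc / 1000
Substituting: BOD_load = 333.9140 * 3711.6540 / 1000
Result: 1239.3732 kg/day


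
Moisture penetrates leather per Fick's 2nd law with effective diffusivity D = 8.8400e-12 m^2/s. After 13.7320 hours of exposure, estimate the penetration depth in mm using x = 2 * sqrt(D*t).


t = 13.7320 hr * 3600 = 49435.2000 s
D * t = 8.8400e-12 * 49435.2000 = 4.3701e-07
x = 2 * sqrt(D*t) = 2 * sqrt(4.3701e-07) = 0.00132213 m = 1.3221 mm


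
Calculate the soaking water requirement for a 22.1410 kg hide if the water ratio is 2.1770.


Formula: Water = hide_weight * ratio
Substituting: Water = 22.1410 * 2.1770
Result: 48.2010 kg


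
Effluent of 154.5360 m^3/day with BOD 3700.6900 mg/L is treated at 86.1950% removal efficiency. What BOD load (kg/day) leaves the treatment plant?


Load_in = volume * conc / 1000 = 154.5360 * 3700.6900 / 1000 = 571.8898 kg/day
Removed = Load_in * eff / 100 = 571.8898 * 86.1950 / 100 = 492.9404 kg/day
Load_out = Load_in - Removed = 571.8898 - 492.9404 = 78.9494 kg/day


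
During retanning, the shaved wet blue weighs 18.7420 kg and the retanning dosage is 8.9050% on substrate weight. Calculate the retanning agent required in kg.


Formula: Retan = substrate * pct / 100
Substituting: Retan = 18.7420 * 8.9050 / 100
Result: 1.6690 kg


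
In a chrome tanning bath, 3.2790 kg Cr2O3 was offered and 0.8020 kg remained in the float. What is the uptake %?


Formula: Uptake = (offered - residual) / offered * 100
Substituting: Uptake = (3.2790 - 0.8020) / 3.2790 * 100
Result: 75.5413 %


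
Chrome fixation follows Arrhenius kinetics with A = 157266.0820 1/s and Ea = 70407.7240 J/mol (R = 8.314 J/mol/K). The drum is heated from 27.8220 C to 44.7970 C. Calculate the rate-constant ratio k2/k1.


T1 = 27.8220 + 273.15 = 300.9720 K; T2 = 44.7970 + 273.15 = 317.9470 K
k1 = A * exp(-Ea/(R*T1)) = 157266.0820 * exp(-70407.7240/(8.314*300.9720)) = 9.4779e-08 1/s
k2 = A * exp(-Ea/(R*T2)) = 157266.0820 * exp(-70407.7240/(8.314*317.9470)) = 4.2572e-07 1/s
k2/k1 = 4.2572e-07 / 9.4779e-08 = 4.4917


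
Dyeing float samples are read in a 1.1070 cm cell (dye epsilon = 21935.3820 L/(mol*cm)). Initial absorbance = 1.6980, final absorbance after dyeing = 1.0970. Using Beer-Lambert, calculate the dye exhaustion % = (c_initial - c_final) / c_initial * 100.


c_initial = A_i / (epsilon * l) = 1.6980 / (21935.3820 * 1.1070) = 6.9927e-05 mol/L
c_final = A_f / (epsilon * l) = 1.0970 / (21935.3820 * 1.1070) = 4.5177e-05 mol/L
Exhaustion = (c_initial - c_final) / c_initial * 100 = (6.9927e-05 - 4.5177e-05) / 6.9927e-05 * 100 = 35.3946 %


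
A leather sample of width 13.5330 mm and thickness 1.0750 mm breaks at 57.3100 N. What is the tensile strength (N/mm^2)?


Formula: TS = force / (width * thickness)
Substituting: TS = 57.3100 / (13.5330 * 1.0750)
Result: 3.9394 N/mm^2


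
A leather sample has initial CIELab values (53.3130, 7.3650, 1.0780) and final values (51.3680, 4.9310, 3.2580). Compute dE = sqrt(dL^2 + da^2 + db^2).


dL = -1.9450, da = -2.4340, db = 2.1800
dE = sqrt((-1.9450)^2 + (-2.4340)^2 + 2.1800^2) = 3.8026


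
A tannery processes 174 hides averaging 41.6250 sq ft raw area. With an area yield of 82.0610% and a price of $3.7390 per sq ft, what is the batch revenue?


Raw_total = N * avg_area = 174 * 41.6250 = 7242.7500 sq ft
Finished = Raw_total * yield / 100 = 7242.7500 * 82.0610 / 100 = 5943.4731 sq ft
Value = Finished * price = 5943.4731 * 3.7390 = 22222.6458 $


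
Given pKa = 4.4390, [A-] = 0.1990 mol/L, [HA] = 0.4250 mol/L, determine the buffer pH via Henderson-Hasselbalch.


ratio = [A-] / [HA] = 0.1990 / 0.4250 = 0.4682
log10(ratio) = -0.3295
pH = pKa + log10(ratio) = 4.4390 - 0.3295 = 4.1095


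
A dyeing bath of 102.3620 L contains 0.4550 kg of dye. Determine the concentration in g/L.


Formula: Conc = dye_mass(kg) / volume(L) * 1000
Substituting: Conc = 0.4550 / 102.3620 * 1000
Result: 4.4450 g/L


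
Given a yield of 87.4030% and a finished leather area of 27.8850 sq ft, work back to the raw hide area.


Formula: raw = finished * 100 / yield
Substituting: raw = 27.8850 * 100 / 87.4030
Result: 31.9039 sq ft


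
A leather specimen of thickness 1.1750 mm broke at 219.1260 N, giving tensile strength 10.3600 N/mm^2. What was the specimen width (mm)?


Formula: w = F / (TS * t)
Substituting: w = 219.1260 / (10.3600 * 1.1750)
Result: 18.0010 mm


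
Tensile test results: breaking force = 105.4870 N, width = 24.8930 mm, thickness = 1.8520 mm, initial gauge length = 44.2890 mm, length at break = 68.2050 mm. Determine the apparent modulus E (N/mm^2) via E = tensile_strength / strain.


TS = F / (w * t) = 105.4870 / (24.8930 * 1.8520) = 2.2881 N/mm^2
strain = (Lf - L0) / L0 = (68.2050 - 44.2890) / 44.2890 = 0.5400
E = TS / strain = 2.2881 / 0.5400 = 4.2373 N/mm^2


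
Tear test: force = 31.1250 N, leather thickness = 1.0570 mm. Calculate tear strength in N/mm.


Formula: Tear strength = force / thickness
Substituting: Tear strength = 31.1250 / 1.0570
Result: 29.4465 N/mm


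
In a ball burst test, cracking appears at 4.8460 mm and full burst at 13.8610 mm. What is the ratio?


Formula: Ratio = crack / burst
Substituting: Ratio = 4.8460 / 13.8610
Result: 0.3496


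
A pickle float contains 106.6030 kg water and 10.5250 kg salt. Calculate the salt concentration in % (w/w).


Formula: Conc = salt / (water + salt) * 100
Substituting: Conc = 10.5250 / (106.6030 + 10.5250) * 100
Result: 8.9859 %


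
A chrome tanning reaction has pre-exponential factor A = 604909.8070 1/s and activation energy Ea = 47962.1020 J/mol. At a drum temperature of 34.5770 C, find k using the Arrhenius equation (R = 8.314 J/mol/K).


T_K = T_C + 273.15 = 34.5770 + 273.15 = 307.7270 K
exponent = -Ea / (R * T_K) = -47962.1020 / (8.314 * 307.7270) = -18.7466
k = A * exp(exponent) = 604909.8070 * exp(-18.7466) = 0.00436661 1/s


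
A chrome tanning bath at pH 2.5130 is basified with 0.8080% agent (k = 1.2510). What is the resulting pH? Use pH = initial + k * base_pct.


Formula: pH_final = pH_initial + k * base_pct
Substituting: pH_final = 2.5130 + 1.2510 * 0.8080
Result: 3.5238


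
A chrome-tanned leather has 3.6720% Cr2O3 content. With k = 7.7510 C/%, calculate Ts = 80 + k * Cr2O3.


Formula: Ts = 80 + k * Cr2O3
Substituting: Ts = 80 + 7.7510 * 3.6720
Result: 108.4617 C


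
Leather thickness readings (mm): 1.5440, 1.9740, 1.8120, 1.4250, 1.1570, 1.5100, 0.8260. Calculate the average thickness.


Formula: Average = sum / n
Substituting: Average = 10.2480 / 7
Result: 1.4640 mm


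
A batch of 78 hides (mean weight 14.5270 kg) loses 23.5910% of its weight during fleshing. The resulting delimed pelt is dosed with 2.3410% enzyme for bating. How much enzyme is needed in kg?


Total_raw = N * avg_wt = 78 * 14.5270 = 1133.1060 kg
Substrate = Total_raw * (1 - loss/100) = 1133.1060 * (1 - 23.5910/100) = 865.7950 kg
Enzyme = Substrate * pct / 100 = 865.7950 * 2.3410 / 100 = 20.2683 kg


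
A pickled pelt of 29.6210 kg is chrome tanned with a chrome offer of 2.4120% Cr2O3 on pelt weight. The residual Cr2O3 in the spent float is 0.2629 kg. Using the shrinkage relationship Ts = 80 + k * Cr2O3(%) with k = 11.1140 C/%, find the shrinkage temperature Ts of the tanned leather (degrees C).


Offered = pelt * offer_pct / 100 = 29.6210 * 2.4120 / 100 = 0.7145 kg
Uptake = offered - residual = 0.7145 - 0.2629 = 0.4516 kg
Cr2O3% on pelt = uptake / pelt * 100 = 0.4516 / 29.6210 * 100 = 1.5245 %
Ts = 80 + k * Cr2O3% = 80 + 11.1140 * 1.5245 = 96.9428 C


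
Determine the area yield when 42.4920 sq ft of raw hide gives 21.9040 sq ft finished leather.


Formula: Yield = finished / raw * 100
Substituting: Yield = 21.9040 / 42.4920 * 100
Result: 51.5485 %


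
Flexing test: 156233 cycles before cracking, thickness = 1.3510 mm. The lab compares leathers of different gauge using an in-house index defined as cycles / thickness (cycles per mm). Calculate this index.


Formula: Index = cycles / thickness
Substituting: Index = 156233 / 1.3510
Result: 115642.4870 cycles/mm


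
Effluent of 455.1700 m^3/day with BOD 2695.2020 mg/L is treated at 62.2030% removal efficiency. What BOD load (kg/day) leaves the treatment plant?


Load_in = volume * conc / 1000 = 455.1700 * 2695.2020 / 1000 = 1226.7751 kg/day
Removed = Load_in * eff / 100 = 1226.7751 * 62.2030 / 100 = 763.0909 kg/day
Load_out = Load_in - Removed = 1226.7751 - 763.0909 = 463.6842 kg/day


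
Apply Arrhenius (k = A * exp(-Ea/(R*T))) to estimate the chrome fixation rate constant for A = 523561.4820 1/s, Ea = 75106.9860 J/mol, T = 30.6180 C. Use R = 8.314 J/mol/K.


T_K = T_C + 273.15 = 30.6180 + 273.15 = 303.7680 K
exponent = -Ea / (R * T_K) = -75106.9860 / (8.314 * 303.7680) = -29.7391
k = A * exp(exponent) = 523561.4820 * exp(-29.7391) = 6.3596e-08 1/s


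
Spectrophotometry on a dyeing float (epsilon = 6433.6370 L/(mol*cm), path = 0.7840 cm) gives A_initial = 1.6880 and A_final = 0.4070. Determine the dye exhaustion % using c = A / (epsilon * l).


c_initial = A_i / (epsilon * l) = 1.6880 / (6433.6370 * 0.7840) = 3.3466e-04 mol/L
c_final = A_f / (epsilon * l) = 0.4070 / (6433.6370 * 0.7840) = 8.0690e-05 mol/L
Exhaustion = (c_initial - c_final) / c_initial * 100 = (3.3466e-04 - 8.0690e-05) / 3.3466e-04 * 100 = 75.8886 %


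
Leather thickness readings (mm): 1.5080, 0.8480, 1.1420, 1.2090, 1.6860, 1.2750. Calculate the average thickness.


Formula: Average = sum / n
Substituting: Average = 7.6680 / 6
Result: 1.2780 mm


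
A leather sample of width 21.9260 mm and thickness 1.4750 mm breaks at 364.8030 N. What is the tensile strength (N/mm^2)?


Formula: TS = force / (width * thickness)
Substituting: TS = 364.8030 / (21.9260 * 1.4750)
Result: 11.2799 N/mm^2


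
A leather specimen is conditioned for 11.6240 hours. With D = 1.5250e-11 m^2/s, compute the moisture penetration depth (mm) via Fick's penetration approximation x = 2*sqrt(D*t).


t = 11.6240 hr * 3600 = 41846.4000 s
D * t = 1.5250e-11 * 41846.4000 = 6.3816e-07
x = 2 * sqrt(D*t) = 2 * sqrt(6.3816e-07) = 0.0015977 m = 1.5977 mm


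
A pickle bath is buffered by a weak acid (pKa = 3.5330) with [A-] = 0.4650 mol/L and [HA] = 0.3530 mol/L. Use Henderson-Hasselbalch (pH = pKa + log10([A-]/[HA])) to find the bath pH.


ratio = [A-] / [HA] = 0.4650 / 0.3530 = 1.3173
log10(ratio) = 0.1197
pH = pKa + log10(ratio) = 3.5330 + 0.1197 = 3.6527


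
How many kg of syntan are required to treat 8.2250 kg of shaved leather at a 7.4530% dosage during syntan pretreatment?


Formula: Syntan = substrate * pct / 100
Substituting: Syntan = 8.2250 * 7.4530 / 100
Result: 0.6130 kg


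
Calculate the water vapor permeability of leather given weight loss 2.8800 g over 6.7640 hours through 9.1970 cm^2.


Formula: WVP = loss / (area * time)
Substituting: WVP = 2.8800 / (9.1970 * 6.7640)
Result: 0.0462959 g/(cm^2*hr)


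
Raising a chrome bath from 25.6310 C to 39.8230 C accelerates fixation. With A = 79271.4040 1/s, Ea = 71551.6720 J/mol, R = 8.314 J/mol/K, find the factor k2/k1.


T1 = 25.6310 + 273.15 = 298.7810 K; T2 = 39.8230 + 273.15 = 312.9730 K
k1 = A * exp(-Ea/(R*T1)) = 79271.4040 * exp(-71551.6720/(8.314*298.7810)) = 2.4524e-08 1/s
k2 = A * exp(-Ea/(R*T2)) = 79271.4040 * exp(-71551.6720/(8.314*312.9730)) = 9.0539e-08 1/s
k2/k1 = 9.0539e-08 / 2.4524e-08 = 3.6919


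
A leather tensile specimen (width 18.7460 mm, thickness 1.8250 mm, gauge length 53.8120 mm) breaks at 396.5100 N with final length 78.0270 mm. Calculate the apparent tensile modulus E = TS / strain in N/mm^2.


TS = F / (w * t) = 396.5100 / (18.7460 * 1.8250) = 11.5900 N/mm^2
strain = (Lf - L0) / L0 = (78.0270 - 53.8120) / 53.8120 = 0.4500
E = TS / strain = 11.5900 / 0.4500 = 25.7559 N/mm^2


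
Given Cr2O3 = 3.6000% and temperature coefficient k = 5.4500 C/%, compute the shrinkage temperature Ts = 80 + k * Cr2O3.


Formula: Ts = 80 + k * Cr2O3
Substituting: Ts = 80 + 5.4500 * 3.6000
Result: 99.6200 C


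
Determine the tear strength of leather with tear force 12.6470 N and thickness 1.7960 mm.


Formula: Tear strength = force / thickness
Substituting: Tear strength = 12.6470 / 1.7960
Result: 7.0418 N/mm


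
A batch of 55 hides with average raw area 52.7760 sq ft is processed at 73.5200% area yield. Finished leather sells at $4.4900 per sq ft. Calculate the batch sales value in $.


Raw_total = N * avg_area = 55 * 52.7760 = 2902.6800 sq ft
Finished = Raw_total * yield / 100 = 2902.6800 * 73.5200 / 100 = 2134.0503 sq ft
Value = Finished * price = 2134.0503 * 4.4900 = 9581.8860 $


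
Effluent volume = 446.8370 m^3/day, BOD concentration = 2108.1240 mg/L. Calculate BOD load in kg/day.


Formula: BOD_load = volume * conc / 1000
Substituting: BOD_load = 446.8370 * 2108.1240 / 1000
Result: 941.9878 kg/day


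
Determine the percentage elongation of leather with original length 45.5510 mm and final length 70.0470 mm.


Formula: Elongation = (Lf - L0) / L0 * 100
Substituting: Elongation = (70.0470 - 45.5510) / 45.5510 * 100
Result: 53.7771 %


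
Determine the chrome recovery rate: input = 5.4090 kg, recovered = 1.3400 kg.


Formula: Recovery = recovered / input * 100
Substituting: Recovery = 1.3400 / 5.4090 * 100
Result: 24.7735 %


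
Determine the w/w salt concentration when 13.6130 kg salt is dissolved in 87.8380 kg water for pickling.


Formula: Conc = salt / (water + salt) * 100
Substituting: Conc = 13.6130 / (87.8380 + 13.6130) * 100
Result: 13.4183 %


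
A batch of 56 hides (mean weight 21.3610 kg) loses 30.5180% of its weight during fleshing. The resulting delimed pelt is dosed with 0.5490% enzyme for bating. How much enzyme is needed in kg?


Total_raw = N * avg_wt = 56 * 21.3610 = 1196.2160 kg
Substrate = Total_raw * (1 - loss/100) = 1196.2160 * (1 - 30.5180/100) = 831.1548 kg
Enzyme = Substrate * pct / 100 = 831.1548 * 0.5490 / 100 = 4.5630 kg


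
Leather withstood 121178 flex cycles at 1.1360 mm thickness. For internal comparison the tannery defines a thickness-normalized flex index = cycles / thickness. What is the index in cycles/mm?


Formula: Index = cycles / thickness
Substituting: Index = 121178 / 1.1360
Result: 106670.7746 cycles/mm


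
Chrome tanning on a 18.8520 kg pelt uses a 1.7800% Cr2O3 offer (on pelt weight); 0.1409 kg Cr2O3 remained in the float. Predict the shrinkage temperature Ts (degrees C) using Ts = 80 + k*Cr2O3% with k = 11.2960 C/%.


Offered = pelt * offer_pct / 100 = 18.8520 * 1.7800 / 100 = 0.3356 kg
Uptake = offered - residual = 0.3356 - 0.1409 = 0.1947 kg
Cr2O3% on pelt = uptake / pelt * 100 = 0.1947 / 18.8520 * 100 = 1.0326 %
Ts = 80 + k * Cr2O3% = 80 + 11.2960 * 1.0326 = 91.6642 C


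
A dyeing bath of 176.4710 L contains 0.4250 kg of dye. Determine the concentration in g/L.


Formula: Conc = dye_mass(kg) / volume(L) * 1000
Substituting: Conc = 0.4250 / 176.4710 * 1000
Result: 2.4083 g/L


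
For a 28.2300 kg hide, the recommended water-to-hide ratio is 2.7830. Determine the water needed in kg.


Formula: Water = hide_weight * ratio
Substituting: Water = 28.2300 * 2.7830
Result: 78.5641 kg


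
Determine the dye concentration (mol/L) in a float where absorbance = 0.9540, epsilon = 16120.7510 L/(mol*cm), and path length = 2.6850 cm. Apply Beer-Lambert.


Formula: c = A / (epsilon * l)
Substituting: c = 0.9540 / (16120.7510 * 2.6850)
Result: 2.2040e-05 mol/L


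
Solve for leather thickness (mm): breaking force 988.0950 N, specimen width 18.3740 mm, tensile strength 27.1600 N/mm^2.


Formula: t = F / (TS * w)
Substituting: t = 988.0950 / (27.1600 * 18.3740)
Result: 1.9800 mm


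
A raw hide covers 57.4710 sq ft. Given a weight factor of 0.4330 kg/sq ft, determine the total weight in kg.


Formula: Weight = area * weight_per_sqft
Substituting: Weight = 57.4710 * 0.4330
Result: 24.8849 kg


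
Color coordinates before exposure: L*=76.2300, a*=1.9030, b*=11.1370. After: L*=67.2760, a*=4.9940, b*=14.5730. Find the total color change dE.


dL = -8.9540, da = 3.0910, db = 3.4360
dE = sqrt((-8.9540)^2 + 3.0910^2 + 3.4360^2) = 10.0764


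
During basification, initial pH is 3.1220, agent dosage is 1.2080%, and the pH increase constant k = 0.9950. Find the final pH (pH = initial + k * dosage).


Formula: pH_final = pH_initial + k * base_pct
Substituting: pH_final = 3.1220 + 0.9950 * 1.2080
Result: 4.3240


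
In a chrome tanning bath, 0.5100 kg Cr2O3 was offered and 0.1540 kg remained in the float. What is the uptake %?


Formula: Uptake = (offered - residual) / offered * 100
Substituting: Uptake = (0.5100 - 0.1540) / 0.5100 * 100
Result: 69.8039 %


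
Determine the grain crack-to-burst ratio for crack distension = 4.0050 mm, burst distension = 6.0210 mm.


Formula: Ratio = crack / burst
Substituting: Ratio = 4.0050 / 6.0210
Result: 0.6652


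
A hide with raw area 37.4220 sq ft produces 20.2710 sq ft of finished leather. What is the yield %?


Formula: Yield = finished / raw * 100
Substituting: Yield = 20.2710 / 37.4220 * 100
Result: 54.1687 %


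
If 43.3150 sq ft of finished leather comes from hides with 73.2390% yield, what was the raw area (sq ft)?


Formula: raw = finished * 100 / yield
Substituting: raw = 43.3150 * 100 / 73.2390
Result: 59.1420 sq ft


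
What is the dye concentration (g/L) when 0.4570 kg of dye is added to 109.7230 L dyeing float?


Formula: Conc = dye_mass(kg) / volume(L) * 1000
Substituting: Conc = 0.4570 / 109.7230 * 1000
Result: 4.1650 g/L


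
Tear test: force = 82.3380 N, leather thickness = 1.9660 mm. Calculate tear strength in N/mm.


Formula: Tear strength = force / thickness
Substituting: Tear strength = 82.3380 / 1.9660
Result: 41.8810 N/mm


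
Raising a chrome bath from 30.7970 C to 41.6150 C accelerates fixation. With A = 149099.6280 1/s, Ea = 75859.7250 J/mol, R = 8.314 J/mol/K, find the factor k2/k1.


T1 = 30.7970 + 273.15 = 303.9470 K; T2 = 41.6150 + 273.15 = 314.7650 K
k1 = A * exp(-Ea/(R*T1)) = 149099.6280 * exp(-75859.7250/(8.314*303.9470)) = 1.3683e-08 1/s
k2 = A * exp(-Ea/(R*T2)) = 149099.6280 * exp(-75859.7250/(8.314*314.7650)) = 3.8393e-08 1/s
k2/k1 = 3.8393e-08 / 1.3683e-08 = 2.8059


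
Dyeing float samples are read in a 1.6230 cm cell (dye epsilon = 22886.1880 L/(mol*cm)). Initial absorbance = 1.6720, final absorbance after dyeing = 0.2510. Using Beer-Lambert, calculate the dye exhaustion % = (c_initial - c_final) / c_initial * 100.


c_initial = A_i / (epsilon * l) = 1.6720 / (22886.1880 * 1.6230) = 4.5014e-05 mol/L
c_final = A_f / (epsilon * l) = 0.2510 / (22886.1880 * 1.6230) = 6.7574e-06 mol/L
Exhaustion = (c_initial - c_final) / c_initial * 100 = (4.5014e-05 - 6.7574e-06) / 4.5014e-05 * 100 = 84.9880 %


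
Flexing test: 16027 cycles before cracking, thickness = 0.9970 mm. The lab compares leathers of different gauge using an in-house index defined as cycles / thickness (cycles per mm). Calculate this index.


Formula: Index = cycles / thickness
Substituting: Index = 16027 / 0.9970
Result: 16075.2257 cycles/mm


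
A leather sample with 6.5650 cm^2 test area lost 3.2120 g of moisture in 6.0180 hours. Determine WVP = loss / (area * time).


Formula: WVP = loss / (area * time)
Substituting: WVP = 3.2120 / (6.5650 * 6.0180)
Result: 0.0812996 g/(cm^2*hr)


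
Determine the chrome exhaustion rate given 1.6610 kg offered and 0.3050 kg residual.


Formula: Uptake = (offered - residual) / offered * 100
Substituting: Uptake = (1.6610 - 0.3050) / 1.6610 * 100
Result: 81.6376 %


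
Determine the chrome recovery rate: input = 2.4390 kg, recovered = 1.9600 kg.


Formula: Recovery = recovered / input * 100
Substituting: Recovery = 1.9600 / 2.4390 * 100
Result: 80.3608 %


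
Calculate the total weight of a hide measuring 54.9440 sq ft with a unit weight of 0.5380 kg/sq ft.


Formula: Weight = area * weight_per_sqft
Substituting: Weight = 54.9440 * 0.5380
Result: 29.5599 kg


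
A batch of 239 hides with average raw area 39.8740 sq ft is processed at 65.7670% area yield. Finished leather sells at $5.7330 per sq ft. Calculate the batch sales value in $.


Raw_total = N * avg_area = 239 * 39.8740 = 9529.8860 sq ft
Finished = Raw_total * yield / 100 = 9529.8860 * 65.7670 / 100 = 6267.5201 sq ft
Value = Finished * price = 6267.5201 * 5.7330 = 35931.6929 $


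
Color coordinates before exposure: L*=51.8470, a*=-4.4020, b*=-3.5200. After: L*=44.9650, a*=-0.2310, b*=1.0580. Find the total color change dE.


dL = -6.8820, da = 4.1710, db = 4.5780
dE = sqrt((-6.8820)^2 + 4.1710^2 + 4.5780^2) = 9.2584


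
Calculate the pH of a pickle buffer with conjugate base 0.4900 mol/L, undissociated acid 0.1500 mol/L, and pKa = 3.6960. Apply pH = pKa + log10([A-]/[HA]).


ratio = [A-] / [HA] = 0.4900 / 0.1500 = 3.2667
log10(ratio) = 0.5141
pH = pKa + log10(ratio) = 3.6960 + 0.5141 = 4.2101


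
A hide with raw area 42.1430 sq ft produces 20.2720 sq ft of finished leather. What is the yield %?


Formula: Yield = finished / raw * 100
Substituting: Yield = 20.2720 / 42.1430 * 100
Result: 48.1029 %


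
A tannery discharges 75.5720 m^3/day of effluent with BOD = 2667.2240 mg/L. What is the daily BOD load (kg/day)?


Formula: BOD_load = volume * conc / 1000
Substituting: BOD_load = 75.5720 * 2667.2240 / 1000
Result: 201.5675 kg/day


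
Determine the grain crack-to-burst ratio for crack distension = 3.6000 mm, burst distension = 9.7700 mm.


Formula: Ratio = crack / burst
Substituting: Ratio = 3.6000 / 9.7700
Result: 0.3685


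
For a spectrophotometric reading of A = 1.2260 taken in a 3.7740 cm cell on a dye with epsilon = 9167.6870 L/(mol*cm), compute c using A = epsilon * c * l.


Formula: c = A / (epsilon * l)
Substituting: c = 1.2260 / (9167.6870 * 3.7740)
Result: 3.5435e-05 mol/L


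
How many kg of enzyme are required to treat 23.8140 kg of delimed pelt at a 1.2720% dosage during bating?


Formula: Enzyme = substrate * pct / 100
Substituting: Enzyme = 23.8140 * 1.2720 / 100
Result: 0.3029 kg


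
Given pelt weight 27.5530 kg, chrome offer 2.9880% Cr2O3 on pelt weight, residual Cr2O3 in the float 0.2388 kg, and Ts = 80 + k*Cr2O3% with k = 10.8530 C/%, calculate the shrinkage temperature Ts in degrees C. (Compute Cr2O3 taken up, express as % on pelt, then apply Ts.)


Offered = pelt * offer_pct / 100 = 27.5530 * 2.9880 / 100 = 0.8233 kg
Uptake = offered - residual = 0.8233 - 0.2388 = 0.5845 kg
Cr2O3% on pelt = uptake / pelt * 100 = 0.5845 / 27.5530 * 100 = 2.1213 %
Ts = 80 + k * Cr2O3% = 80 + 10.8530 * 2.1213 = 103.0225 C


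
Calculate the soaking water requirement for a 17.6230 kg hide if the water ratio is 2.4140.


Formula: Water = hide_weight * ratio
Substituting: Water = 17.6230 * 2.4140
Result: 42.5419 kg


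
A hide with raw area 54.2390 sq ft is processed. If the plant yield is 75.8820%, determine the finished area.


Formula: finished = raw * yield / 100
Substituting: finished = 54.2390 * 75.8820 / 100
Result: 41.1576 sq ft


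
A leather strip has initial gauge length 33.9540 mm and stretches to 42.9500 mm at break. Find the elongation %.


Formula: Elongation = (Lf - L0) / L0 * 100
Substituting: Elongation = (42.9500 - 33.9540) / 33.9540 * 100
Result: 26.4947 %


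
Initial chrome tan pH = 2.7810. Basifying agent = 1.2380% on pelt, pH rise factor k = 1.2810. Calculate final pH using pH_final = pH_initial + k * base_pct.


Formula: pH_final = pH_initial + k * base_pct
Substituting: pH_final = 2.7810 + 1.2810 * 1.2380
Result: 4.3669


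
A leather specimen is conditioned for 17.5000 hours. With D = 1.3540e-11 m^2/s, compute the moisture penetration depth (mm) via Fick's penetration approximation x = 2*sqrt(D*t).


t = 17.5000 hr * 3600 = 63000.0000 s
D * t = 1.3540e-11 * 63000.0000 = 8.5302e-07
x = 2 * sqrt(D*t) = 2 * sqrt(8.5302e-07) = 0.00184718 m = 1.8472 mm


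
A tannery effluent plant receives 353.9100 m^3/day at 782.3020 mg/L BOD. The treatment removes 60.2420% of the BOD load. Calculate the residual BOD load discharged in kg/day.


Load_in = volume * conc / 1000 = 353.9100 * 782.3020 / 1000 = 276.8645 kg/day
Removed = Load_in * eff / 100 = 276.8645 * 60.2420 / 100 = 166.7887 kg/day
Load_out = Load_in - Removed = 276.8645 - 166.7887 = 110.0758 kg/day


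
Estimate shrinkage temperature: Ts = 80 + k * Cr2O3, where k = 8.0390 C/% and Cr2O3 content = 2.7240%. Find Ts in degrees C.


Formula: Ts = 80 + k * Cr2O3
Substituting: Ts = 80 + 8.0390 * 2.7240
Result: 101.8982 C


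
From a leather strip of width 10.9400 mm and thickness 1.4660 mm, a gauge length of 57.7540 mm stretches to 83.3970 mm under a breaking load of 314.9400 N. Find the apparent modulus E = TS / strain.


TS = F / (w * t) = 314.9400 / (10.9400 * 1.4660) = 19.6371 N/mm^2
strain = (Lf - L0) / L0 = (83.3970 - 57.7540) / 57.7540 = 0.4440
E = TS / strain = 19.6371 / 0.4440 = 44.2272 N/mm^2


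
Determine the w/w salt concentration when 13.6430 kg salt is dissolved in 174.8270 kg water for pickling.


Formula: Conc = salt / (water + salt) * 100
Substituting: Conc = 13.6430 / (174.8270 + 13.6430) * 100
Result: 7.2388 %


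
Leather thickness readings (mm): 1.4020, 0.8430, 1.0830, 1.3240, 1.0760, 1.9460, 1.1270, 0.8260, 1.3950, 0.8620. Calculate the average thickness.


Formula: Average = sum / n
Substituting: Average = 11.8840 / 10
Result: 1.1884 mm


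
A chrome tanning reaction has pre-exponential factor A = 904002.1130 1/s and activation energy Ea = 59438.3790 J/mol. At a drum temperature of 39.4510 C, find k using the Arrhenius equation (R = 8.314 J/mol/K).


T_K = T_C + 273.15 = 39.4510 + 273.15 = 312.6010 K
exponent = -Ea / (R * T_K) = -59438.3790 / (8.314 * 312.6010) = -22.8700
k = A * exp(exponent) = 904002.1130 * exp(-22.8700) = 1.0564e-04 1/s


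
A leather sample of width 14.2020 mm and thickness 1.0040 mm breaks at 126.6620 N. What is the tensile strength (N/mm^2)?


Formula: TS = force / (width * thickness)
Substituting: TS = 126.6620 / (14.2020 * 1.0040)
Result: 8.8831 N/mm^2


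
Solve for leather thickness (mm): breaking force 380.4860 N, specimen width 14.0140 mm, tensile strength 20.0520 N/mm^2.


Formula: t = F / (TS * w)
Substituting: t = 380.4860 / (20.0520 * 14.0140)
Result: 1.3540 mm


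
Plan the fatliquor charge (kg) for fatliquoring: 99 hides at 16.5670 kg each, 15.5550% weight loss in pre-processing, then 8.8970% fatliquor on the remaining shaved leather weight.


Total_raw = N * avg_wt = 99 * 16.5670 = 1640.1330 kg
Substrate = Total_raw * (1 - loss/100) = 1640.1330 * (1 - 15.5550/100) = 1385.0103 kg
Fat = Substrate * pct / 100 = 1385.0103 * 8.8970 / 100 = 123.2244 kg


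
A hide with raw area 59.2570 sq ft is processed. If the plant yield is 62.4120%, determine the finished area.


Formula: finished = raw * yield / 100
Substituting: finished = 59.2570 * 62.4120 / 100
Result: 36.9835 sq ft


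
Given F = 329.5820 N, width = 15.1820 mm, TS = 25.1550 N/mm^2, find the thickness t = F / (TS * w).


Formula: t = F / (TS * w)
Substituting: t = 329.5820 / (25.1550 * 15.1820)
Result: 0.8630 mm


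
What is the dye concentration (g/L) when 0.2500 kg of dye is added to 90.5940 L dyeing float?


Formula: Conc = dye_mass(kg) / volume(L) * 1000
Substituting: Conc = 0.2500 / 90.5940 * 1000
Result: 2.7596 g/L


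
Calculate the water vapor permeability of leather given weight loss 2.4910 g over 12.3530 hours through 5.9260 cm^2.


Formula: WVP = loss / (area * time)
Substituting: WVP = 2.4910 / (5.9260 * 12.3530)
Result: 0.0340283 g/(cm^2*hr)


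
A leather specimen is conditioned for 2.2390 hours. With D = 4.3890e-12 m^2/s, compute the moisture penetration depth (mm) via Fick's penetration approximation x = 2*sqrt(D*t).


t = 2.2390 hr * 3600 = 8060.4000 s
D * t = 4.3890e-12 * 8060.4000 = 3.5377e-08
x = 2 * sqrt(D*t) = 2 * sqrt(3.5377e-08) = 3.7618e-04 m = 0.3762 mm


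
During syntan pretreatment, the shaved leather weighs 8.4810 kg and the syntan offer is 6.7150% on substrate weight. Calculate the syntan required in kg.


Formula: Syntan = substrate * pct / 100
Substituting: Syntan = 8.4810 * 6.7150 / 100
Result: 0.5695 kg


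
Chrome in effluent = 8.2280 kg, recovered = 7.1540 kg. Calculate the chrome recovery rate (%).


Formula: Recovery = recovered / input * 100
Substituting: Recovery = 7.1540 / 8.2280 * 100
Result: 86.9470 %


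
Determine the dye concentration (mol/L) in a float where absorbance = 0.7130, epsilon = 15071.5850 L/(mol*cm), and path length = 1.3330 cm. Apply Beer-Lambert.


Formula: c = A / (epsilon * l)
Substituting: c = 0.7130 / (15071.5850 * 1.3330)
Result: 3.5490e-05 mol/L


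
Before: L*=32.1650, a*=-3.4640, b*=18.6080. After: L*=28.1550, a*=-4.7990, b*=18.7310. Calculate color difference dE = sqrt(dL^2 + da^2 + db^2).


dL = -4.0100, da = -1.3350, db = 0.1230
dE = sqrt((-4.0100)^2 + (-1.3350)^2 + 0.1230^2) = 4.2282


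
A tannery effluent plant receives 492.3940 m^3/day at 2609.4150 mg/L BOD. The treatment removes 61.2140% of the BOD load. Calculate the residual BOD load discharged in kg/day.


Load_in = volume * conc / 1000 = 492.3940 * 2609.4150 / 1000 = 1284.8603 kg/day
Removed = Load_in * eff / 100 = 1284.8603 * 61.2140 / 100 = 786.5144 kg/day
Load_out = Load_in - Removed = 1284.8603 - 786.5144 = 498.3459 kg/day


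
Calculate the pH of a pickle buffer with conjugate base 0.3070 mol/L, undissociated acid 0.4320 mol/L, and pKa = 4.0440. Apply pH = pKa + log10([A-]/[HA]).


ratio = [A-] / [HA] = 0.3070 / 0.4320 = 0.7106
log10(ratio) = -0.1483
pH = pKa + log10(ratio) = 4.0440 - 0.1483 = 3.8957


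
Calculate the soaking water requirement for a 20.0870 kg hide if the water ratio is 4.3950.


Formula: Water = hide_weight * ratio
Substituting: Water = 20.0870 * 4.3950
Result: 88.2824 kg


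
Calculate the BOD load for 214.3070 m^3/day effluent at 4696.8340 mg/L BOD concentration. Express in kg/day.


Formula: BOD_load = volume * conc / 1000
Substituting: BOD_load = 214.3070 * 4696.8340 / 1000
Result: 1006.5644 kg/day


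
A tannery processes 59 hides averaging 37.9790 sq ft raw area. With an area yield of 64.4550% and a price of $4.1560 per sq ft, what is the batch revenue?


Raw_total = N * avg_area = 59 * 37.9790 = 2240.7610 sq ft
Finished = Raw_total * yield / 100 = 2240.7610 * 64.4550 / 100 = 1444.2825 sq ft
Value = Finished * price = 1444.2825 * 4.1560 = 6002.4381 $


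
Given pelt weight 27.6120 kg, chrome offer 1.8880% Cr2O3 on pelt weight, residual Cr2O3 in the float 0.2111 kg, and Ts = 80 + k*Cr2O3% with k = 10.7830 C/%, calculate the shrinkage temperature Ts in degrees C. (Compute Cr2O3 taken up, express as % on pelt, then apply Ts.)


Offered = pelt * offer_pct / 100 = 27.6120 * 1.8880 / 100 = 0.5213 kg
Uptake = offered - residual = 0.5213 - 0.2111 = 0.3102 kg
Cr2O3% on pelt = uptake / pelt * 100 = 0.3102 / 27.6120 * 100 = 1.1235 %
Ts = 80 + k * Cr2O3% = 80 + 10.7830 * 1.1235 = 92.1145 C


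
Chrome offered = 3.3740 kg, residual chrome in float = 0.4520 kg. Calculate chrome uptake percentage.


Formula: Uptake = (offered - residual) / offered * 100
Substituting: Uptake = (3.3740 - 0.4520) / 3.3740 * 100
Result: 86.6034 %


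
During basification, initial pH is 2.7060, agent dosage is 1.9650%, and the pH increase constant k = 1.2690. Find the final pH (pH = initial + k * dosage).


Formula: pH_final = pH_initial + k * base_pct
Substituting: pH_final = 2.7060 + 1.2690 * 1.9650
Result: 5.1996


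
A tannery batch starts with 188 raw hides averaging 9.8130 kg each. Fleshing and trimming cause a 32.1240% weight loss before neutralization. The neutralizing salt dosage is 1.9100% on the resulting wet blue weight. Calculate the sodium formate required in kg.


Total_raw = N * avg_wt = 188 * 9.8130 = 1844.8440 kg
Substrate = Total_raw * (1 - loss/100) = 1844.8440 * (1 - 32.1240/100) = 1252.2063 kg
Neutralizer = Substrate * pct / 100 = 1252.2063 * 1.9100 / 100 = 23.9171 kg


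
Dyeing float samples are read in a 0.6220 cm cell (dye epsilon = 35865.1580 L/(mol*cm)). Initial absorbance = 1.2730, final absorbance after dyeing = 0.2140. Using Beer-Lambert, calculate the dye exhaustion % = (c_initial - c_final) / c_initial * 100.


c_initial = A_i / (epsilon * l) = 1.2730 / (35865.1580 * 0.6220) = 5.7064e-05 mol/L
c_final = A_f / (epsilon * l) = 0.2140 / (35865.1580 * 0.6220) = 9.5929e-06 mol/L
Exhaustion = (c_initial - c_final) / c_initial * 100 = (5.7064e-05 - 9.5929e-06) / 5.7064e-05 * 100 = 83.1893 %


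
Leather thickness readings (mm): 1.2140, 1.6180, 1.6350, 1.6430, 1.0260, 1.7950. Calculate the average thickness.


Formula: Average = sum / n
Substituting: Average = 8.9310 / 6
Result: 1.4885 mm


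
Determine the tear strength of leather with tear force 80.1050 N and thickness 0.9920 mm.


Formula: Tear strength = force / thickness
Substituting: Tear strength = 80.1050 / 0.9920
Result: 80.7510 N/mm


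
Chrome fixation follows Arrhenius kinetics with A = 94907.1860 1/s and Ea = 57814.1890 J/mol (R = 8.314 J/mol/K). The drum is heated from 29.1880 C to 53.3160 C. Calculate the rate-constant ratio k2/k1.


T1 = 29.1880 + 273.15 = 302.3380 K; T2 = 53.3160 + 273.15 = 326.4660 K
k1 = A * exp(-Ea/(R*T1)) = 94907.1860 * exp(-57814.1890/(8.314*302.3380)) = 9.7373e-06 1/s
k2 = A * exp(-Ea/(R*T2)) = 94907.1860 * exp(-57814.1890/(8.314*326.4660)) = 5.3294e-05 1/s
k2/k1 = 5.3294e-05 / 9.7373e-06 = 5.4732


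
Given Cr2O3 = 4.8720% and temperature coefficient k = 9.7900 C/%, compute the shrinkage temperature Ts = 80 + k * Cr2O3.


Formula: Ts = 80 + k * Cr2O3
Substituting: Ts = 80 + 9.7900 * 4.8720
Result: 127.6969 C


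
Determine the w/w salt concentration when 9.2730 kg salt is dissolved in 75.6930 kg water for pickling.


Formula: Conc = salt / (water + salt) * 100
Substituting: Conc = 9.2730 / (75.6930 + 9.2730) * 100
Result: 10.9138 %


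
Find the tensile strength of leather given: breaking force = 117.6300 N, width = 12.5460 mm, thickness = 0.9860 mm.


Formula: TS = force / (width * thickness)
Substituting: TS = 117.6300 / (12.5460 * 0.9860)
Result: 9.5090 N/mm^2


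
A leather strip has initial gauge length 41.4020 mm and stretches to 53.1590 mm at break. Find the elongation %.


Formula: Elongation = (Lf - L0) / L0 * 100
Substituting: Elongation = (53.1590 - 41.4020) / 41.4020 * 100
Result: 28.3972 %


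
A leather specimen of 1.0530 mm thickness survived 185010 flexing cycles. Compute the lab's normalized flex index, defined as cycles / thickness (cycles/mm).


Formula: Index = cycles / thickness
Substituting: Index = 185010 / 1.0530
Result: 175698.0057 cycles/mm


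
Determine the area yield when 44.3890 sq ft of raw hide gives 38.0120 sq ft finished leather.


Formula: Yield = finished / raw * 100
Substituting: Yield = 38.0120 / 44.3890 * 100
Result: 85.6338 %


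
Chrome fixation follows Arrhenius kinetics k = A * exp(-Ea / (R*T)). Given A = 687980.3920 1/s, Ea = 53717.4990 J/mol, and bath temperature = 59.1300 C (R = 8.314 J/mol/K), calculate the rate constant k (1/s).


T_K = T_C + 273.15 = 59.1300 + 273.15 = 332.2800 K
exponent = -Ea / (R * T_K) = -53717.4990 / (8.314 * 332.2800) = -19.4447
k = A * exp(exponent) = 687980.3920 * exp(-19.4447) = 0.00247084 1/s


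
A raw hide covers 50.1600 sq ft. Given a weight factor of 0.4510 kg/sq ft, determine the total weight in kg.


Formula: Weight = area * weight_per_sqft
Substituting: Weight = 50.1600 * 0.4510
Result: 22.6222 kg


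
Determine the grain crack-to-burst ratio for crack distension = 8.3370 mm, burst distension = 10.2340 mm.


Formula: Ratio = crack / burst
Substituting: Ratio = 8.3370 / 10.2340
Result: 0.8146


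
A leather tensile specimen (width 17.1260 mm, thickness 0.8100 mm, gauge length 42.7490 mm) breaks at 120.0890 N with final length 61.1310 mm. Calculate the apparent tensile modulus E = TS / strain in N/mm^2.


TS = F / (w * t) = 120.0890 / (17.1260 * 0.8100) = 8.6569 N/mm^2
strain = (Lf - L0) / L0 = (61.1310 - 42.7490) / 42.7490 = 0.4300
E = TS / strain = 8.6569 / 0.4300 = 20.1324 N/mm^2


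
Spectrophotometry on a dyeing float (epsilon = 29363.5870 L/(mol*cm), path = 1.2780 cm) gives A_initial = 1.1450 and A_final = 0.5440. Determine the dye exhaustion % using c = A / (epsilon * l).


c_initial = A_i / (epsilon * l) = 1.1450 / (29363.5870 * 1.2780) = 3.0512e-05 mol/L
c_final = A_f / (epsilon * l) = 0.5440 / (29363.5870 * 1.2780) = 1.4496e-05 mol/L
Exhaustion = (c_initial - c_final) / c_initial * 100 = (3.0512e-05 - 1.4496e-05) / 3.0512e-05 * 100 = 52.4891 %


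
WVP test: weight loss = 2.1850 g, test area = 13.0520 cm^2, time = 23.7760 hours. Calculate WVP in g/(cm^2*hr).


Formula: WVP = loss / (area * time)
Substituting: WVP = 2.1850 / (13.0520 * 23.7760)
Result: 0.00704102 g/(cm^2*hr)


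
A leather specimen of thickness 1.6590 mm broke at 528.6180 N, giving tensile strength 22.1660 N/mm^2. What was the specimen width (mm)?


Formula: w = F / (TS * t)
Substituting: w = 528.6180 / (22.1660 * 1.6590)
Result: 14.3750 mm


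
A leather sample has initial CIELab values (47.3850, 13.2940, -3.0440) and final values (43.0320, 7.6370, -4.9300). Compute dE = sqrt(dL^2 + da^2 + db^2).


dL = -4.3530, da = -5.6570, db = -1.8860
dE = sqrt((-4.3530)^2 + (-5.6570)^2 + (-1.8860)^2) = 7.3829


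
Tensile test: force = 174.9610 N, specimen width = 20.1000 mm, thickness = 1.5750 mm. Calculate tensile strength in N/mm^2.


Formula: TS = force / (width * thickness)
Substituting: TS = 174.9610 / (20.1000 * 1.5750)
Result: 5.5267 N/mm^2


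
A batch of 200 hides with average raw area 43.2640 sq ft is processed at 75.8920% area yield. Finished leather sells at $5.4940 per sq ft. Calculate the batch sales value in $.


Raw_total = N * avg_area = 200 * 43.2640 = 8652.8000 sq ft
Finished = Raw_total * yield / 100 = 8652.8000 * 75.8920 / 100 = 6566.7830 sq ft
Value = Finished * price = 6566.7830 * 5.4940 = 36077.9057 $


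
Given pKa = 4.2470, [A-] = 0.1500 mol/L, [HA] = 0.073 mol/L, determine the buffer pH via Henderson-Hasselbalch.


ratio = [A-] / [HA] = 0.1500 / 0.073 = 2.0548
log10(ratio) = 0.3128
pH = pKa + log10(ratio) = 4.2470 + 0.3128 = 4.5598


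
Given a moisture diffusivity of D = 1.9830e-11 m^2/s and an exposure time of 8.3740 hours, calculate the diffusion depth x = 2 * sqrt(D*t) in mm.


t = 8.3740 hr * 3600 = 30146.4000 s
D * t = 1.9830e-11 * 30146.4000 = 5.9780e-07
x = 2 * sqrt(D*t) = 2 * sqrt(5.9780e-07) = 0.00154635 m = 1.5464 mm


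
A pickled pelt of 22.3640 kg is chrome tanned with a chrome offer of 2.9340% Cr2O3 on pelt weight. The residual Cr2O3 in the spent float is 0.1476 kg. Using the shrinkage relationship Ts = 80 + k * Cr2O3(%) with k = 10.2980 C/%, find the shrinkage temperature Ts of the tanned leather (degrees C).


Offered = pelt * offer_pct / 100 = 22.3640 * 2.9340 / 100 = 0.6562 kg
Uptake = offered - residual = 0.6562 - 0.1476 = 0.5086 kg
Cr2O3% on pelt = uptake / pelt * 100 = 0.5086 / 22.3640 * 100 = 2.2740 %
Ts = 80 + k * Cr2O3% = 80 + 10.2980 * 2.2740 = 103.4178 C


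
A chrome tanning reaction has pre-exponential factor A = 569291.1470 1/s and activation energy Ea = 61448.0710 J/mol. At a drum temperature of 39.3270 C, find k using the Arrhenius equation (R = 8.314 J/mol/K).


T_K = T_C + 273.15 = 39.3270 + 273.15 = 312.4770 K
exponent = -Ea / (R * T_K) = -61448.0710 / (8.314 * 312.4770) = -23.6527
k = A * exp(exponent) = 569291.1470 * exp(-23.6527) = 3.0417e-05 1/s
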